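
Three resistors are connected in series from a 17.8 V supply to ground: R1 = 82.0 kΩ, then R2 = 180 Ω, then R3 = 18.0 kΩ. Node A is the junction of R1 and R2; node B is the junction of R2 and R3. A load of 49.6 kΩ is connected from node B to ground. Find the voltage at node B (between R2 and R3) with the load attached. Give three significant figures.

V ≈ 2.46 V

At node B, R3 is in parallel with the load: R3‖R_L = 13210 Ω.
Below node A the resistance is R2 + (R3‖R_L) = 13390 Ω, so V_A = 17.8 × 13390/95390 = 2.498 V.
Then V_B = V_A × (R3‖R_L)/(R2 + R3‖R_L) = 2.498 × 13210/13390 = 2.46 V.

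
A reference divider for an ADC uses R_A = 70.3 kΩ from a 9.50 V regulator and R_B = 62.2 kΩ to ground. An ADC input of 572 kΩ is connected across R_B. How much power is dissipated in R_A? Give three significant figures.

P ≈ 0.397 mW

Total resistance from the source is R_A + (R_B‖R_L) = 126.4 kΩ, so I = 9.50/126.4 kΩ = 0.07516 mA.
P = I²·R_A = (0.07516 mA)² × 70.3 kΩ = 0.397 mW.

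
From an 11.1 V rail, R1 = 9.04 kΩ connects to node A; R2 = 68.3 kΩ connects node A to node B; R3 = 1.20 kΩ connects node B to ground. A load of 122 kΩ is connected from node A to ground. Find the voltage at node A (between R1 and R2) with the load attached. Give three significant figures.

Below node A the series string R2+R3 = 69.50 kΩ sits in parallel with the 122 kΩ load: 44.28 kΩ.
V_A = 11.1 × 44.28/(9.04 + 44.28) = 9.22 V.

V ≈ 9.22 V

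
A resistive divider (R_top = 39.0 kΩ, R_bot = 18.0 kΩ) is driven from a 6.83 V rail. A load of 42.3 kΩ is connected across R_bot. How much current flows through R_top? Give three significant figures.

R_bot‖R_L = 12.63 kΩ, so the source sees R_top + R_bot‖R_L = 51.63 kΩ.
I = 6.83 V / 51.63 kΩ = 0.132 mA.

I ≈ 0.132 mA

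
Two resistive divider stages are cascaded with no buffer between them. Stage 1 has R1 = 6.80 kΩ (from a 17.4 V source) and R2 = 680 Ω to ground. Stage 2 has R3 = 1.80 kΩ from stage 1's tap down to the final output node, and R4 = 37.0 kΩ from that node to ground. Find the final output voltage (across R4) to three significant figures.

V_out ≈ 1.48 V

Stage 2 presents R3+R4 = 38800 Ω as a load on stage 1's tap.
Stage 1's lower leg becomes R2‖(R3+R4) = 668.3 Ω, so V_mid = 17.4 × 668.3/7468 = 1.557 V.
Stage 2 is itself unloaded: V_out = V_mid × R4/(R3+R4) = 1.557 × 37000/38800 = 1.48 V.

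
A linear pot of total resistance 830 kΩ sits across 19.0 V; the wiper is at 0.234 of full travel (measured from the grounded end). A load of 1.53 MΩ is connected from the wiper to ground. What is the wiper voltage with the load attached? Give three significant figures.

V ≈ 4.05 V

The wiper splits the pot into (1−α)R = 635.8 kΩ above and αR = 194.2 kΩ below.
Lower section ‖ load = 172.3 kΩ.
V_wiper = 19.0 × 172.3/(635.8 + 172.3) = 4.05 V.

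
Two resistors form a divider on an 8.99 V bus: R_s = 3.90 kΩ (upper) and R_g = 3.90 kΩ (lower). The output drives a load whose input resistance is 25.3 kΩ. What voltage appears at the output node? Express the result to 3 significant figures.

The load sits in parallel with R_g: R_g‖R_L = (3.90 × 25.3) / (3.90 + 25.3) = 3.379 kΩ.
V_out = 8.99 × 3.379 / (3.90 + 3.379) = 8.99 × 3.379/7.279 = 4.17 V.
(Unloaded it would have been 4.50 V.)

V_out ≈ 4.17 V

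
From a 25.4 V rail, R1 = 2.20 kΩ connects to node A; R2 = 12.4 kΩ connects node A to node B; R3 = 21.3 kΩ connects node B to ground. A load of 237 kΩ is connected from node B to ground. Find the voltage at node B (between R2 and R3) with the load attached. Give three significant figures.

V ≈ 14.5 V

At node B, R3 is in parallel with the load: R3‖R_L = 19.54 kΩ.
Below node A the resistance is R2 + (R3‖R_L) = 31.94 kΩ, so V_A = 25.4 × 31.94/34.14 = 23.76 V.
Then V_B = V_A × (R3‖R_L)/(R2 + R3‖R_L) = 23.76 × 19.54/31.94 = 14.5 V.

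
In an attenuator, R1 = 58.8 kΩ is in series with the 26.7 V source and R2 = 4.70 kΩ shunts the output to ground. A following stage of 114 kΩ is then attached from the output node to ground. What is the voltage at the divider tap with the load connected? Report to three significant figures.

V_out ≈ 1.90 V

The load sits in parallel with R2: R2‖R_L = (4.70 × 114) / (4.70 + 114) = 4.514 kΩ.
V_out = 26.7 × 4.514 / (58.8 + 4.514) = 26.7 × 4.514/63.31 = 1.90 V.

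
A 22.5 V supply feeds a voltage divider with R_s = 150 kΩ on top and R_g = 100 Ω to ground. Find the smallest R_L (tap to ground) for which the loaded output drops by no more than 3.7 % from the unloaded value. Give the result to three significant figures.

Output resistance R_th = R_s‖R_g = (150000 × 100)/150100 = 99.93 Ω.
The fractional drop is R_th/(R_th + R_L); requiring this ≤ 0.0370 gives R_L ≥ R_th(1/0.0370 − 1) = 99.93 × 26.03 = 2.60 kΩ.

R_L(min) ≈ 2.60 kΩ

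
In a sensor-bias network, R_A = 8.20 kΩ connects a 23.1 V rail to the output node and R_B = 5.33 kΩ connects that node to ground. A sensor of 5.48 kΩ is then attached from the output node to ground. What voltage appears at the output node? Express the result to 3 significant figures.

The load sits in parallel with R_B: R_B‖R_L = (5.33 × 5.48) / (5.33 + 5.48) = 2.702 kΩ.
V_out = 23.1 × 2.702 / (8.20 + 2.702) = 23.1 × 2.702/10.90 = 5.73 V.
(Unloaded it would have been 9.10 V.)

V_out ≈ 5.73 V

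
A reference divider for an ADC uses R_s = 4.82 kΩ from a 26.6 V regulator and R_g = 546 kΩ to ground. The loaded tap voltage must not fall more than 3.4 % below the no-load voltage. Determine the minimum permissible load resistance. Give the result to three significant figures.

R_L(min) ≈ 136 kΩ

Output resistance R_th = R_s‖R_g = (4.82 × 546)/550.8 = 4.778 kΩ.
The fractional drop is R_th/(R_th + R_L); requiring this ≤ 0.0340 gives R_L ≥ R_th(1/0.0340 − 1) = 4.778 × 28.41 = 136 kΩ.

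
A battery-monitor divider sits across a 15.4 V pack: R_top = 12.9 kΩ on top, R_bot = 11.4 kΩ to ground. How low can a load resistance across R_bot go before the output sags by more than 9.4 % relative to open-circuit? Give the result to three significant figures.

Output resistance R_th = R_top‖R_bot = (12.9 × 11.4)/24.30 = 6.052 kΩ.
The fractional drop is R_th/(R_th + R_L); requiring this ≤ 0.0940 gives R_L ≥ R_th(1/0.0940 − 1) = 6.052 × 9.638 = 58.3 kΩ.

R_L(min) ≈ 58.3 kΩ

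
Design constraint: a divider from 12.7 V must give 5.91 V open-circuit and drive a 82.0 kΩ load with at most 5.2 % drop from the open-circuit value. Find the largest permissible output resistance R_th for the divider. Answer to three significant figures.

R_th ≤ 4.50 kΩ

Loading drop = R_th/(R_th + R_L) ≤ 0.0520, so R_th ≤ R_L · ε/(1−ε) = 82.0 kΩ × 0.0520/0.9480 = 4.50 kΩ.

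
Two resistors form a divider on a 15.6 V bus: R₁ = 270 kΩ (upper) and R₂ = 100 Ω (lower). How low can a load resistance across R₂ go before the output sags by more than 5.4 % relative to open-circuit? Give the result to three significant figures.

R_L(min) ≈ 1.75 kΩ

Output resistance R_th = R₁‖R₂ = (270000 × 100)/270100 = 99.96 Ω.
The fractional drop is R_th/(R_th + R_L); requiring this ≤ 0.0540 gives R_L ≥ R_th(1/0.0540 − 1) = 99.96 × 17.52 = 1.75 kΩ.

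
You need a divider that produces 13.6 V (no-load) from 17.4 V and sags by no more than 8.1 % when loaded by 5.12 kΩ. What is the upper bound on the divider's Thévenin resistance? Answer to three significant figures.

Loading drop = R_th/(R_th + R_L) ≤ 0.0810, so R_th ≤ R_L · ε/(1−ε) = 5.12 kΩ × 0.0810/0.9190 = 451 Ω.
(Any R1, R2 with R2/(R1+R2) = 0.782 and R1‖R2 ≤ 451 Ω will meet the spec.)

R_th ≤ 451 Ω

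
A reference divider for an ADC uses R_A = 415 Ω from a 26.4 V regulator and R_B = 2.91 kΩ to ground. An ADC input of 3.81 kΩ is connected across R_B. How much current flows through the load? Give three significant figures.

R_B‖R_L = 1650 Ω; V_out = 26.4 × 1650/2065 = 21.09 V.
I_L = V_out / R_L = 21.09 / 3.81 kΩ = 5.54 mA.

I_L ≈ 5.54 mA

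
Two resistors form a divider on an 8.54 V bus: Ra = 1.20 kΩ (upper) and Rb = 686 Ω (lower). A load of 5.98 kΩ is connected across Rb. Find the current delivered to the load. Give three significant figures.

I_L ≈ 0.484 mA

Rb‖R_L = 615.4 Ω; V_out = 8.54 × 615.4/1815 = 2.895 V.
I_L = V_out / R_L = 2.895 / 5.98 kΩ = 0.484 mA.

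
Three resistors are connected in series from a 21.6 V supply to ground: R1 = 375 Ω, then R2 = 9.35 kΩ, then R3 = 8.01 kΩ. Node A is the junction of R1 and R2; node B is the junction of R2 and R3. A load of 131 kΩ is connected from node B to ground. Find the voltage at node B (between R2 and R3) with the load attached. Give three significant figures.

V ≈ 9.44 V

At node B, R3 is in parallel with the load: R3‖R_L = 7548 Ω.
Below node A the resistance is R2 + (R3‖R_L) = 16900 Ω, so V_A = 21.6 × 16900/17270 = 21.13 V.
Then V_B = V_A × (R3‖R_L)/(R2 + R3‖R_L) = 21.13 × 7548/16900 = 9.44 V.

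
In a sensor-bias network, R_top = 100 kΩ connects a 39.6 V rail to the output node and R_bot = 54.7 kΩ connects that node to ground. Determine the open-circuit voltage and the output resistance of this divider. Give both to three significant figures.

V_th is the open-circuit tap voltage: 39.6 × 54.7/(100 + 54.7) = 14.0 V.
With the supply zeroed, R_top and R_bot appear in parallel from the tap: R_th = R_top‖R_bot = (100 × 54.7)/154.7 = 35.4 kΩ.

V_th = 14.0 V, R_th = 35.4 kΩ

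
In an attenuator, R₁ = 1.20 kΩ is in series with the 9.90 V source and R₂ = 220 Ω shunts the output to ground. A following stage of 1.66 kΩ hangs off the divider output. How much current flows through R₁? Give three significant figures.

R₂‖R_L = 194.3 Ω, so the source sees R₁ + R₂‖R_L = 1394 Ω.
I = 9.90 V / 1394 Ω = 7.10 mA.

I ≈ 7.10 mA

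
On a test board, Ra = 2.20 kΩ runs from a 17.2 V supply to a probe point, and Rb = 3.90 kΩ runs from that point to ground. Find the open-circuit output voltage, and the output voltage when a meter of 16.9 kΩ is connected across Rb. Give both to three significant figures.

Open-circuit: V = 17.2 × 3.90/(2.20 + 3.90) = 11.0 V.
With the load, Rb becomes Rb‖R_L = 3.169 kΩ, so V = 17.2 × 3.169/5.369 = 10.2 V.

Unloaded: 11.0 V; loaded: 10.2 V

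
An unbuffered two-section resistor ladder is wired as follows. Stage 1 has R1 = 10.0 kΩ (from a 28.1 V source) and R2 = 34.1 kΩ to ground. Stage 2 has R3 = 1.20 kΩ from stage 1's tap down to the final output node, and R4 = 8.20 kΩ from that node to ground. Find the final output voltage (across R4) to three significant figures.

V_out ≈ 10.4 V

Stage 2 presents R3+R4 = 9.400 kΩ as a load on stage 1's tap.
Stage 1's lower leg becomes R2‖(R3+R4) = 7.369 kΩ, so V_mid = 28.1 × 7.369/17.37 = 11.92 V.
Stage 2 is itself unloaded: V_out = V_mid × R4/(R3+R4) = 11.92 × 8.20/9.400 = 10.4 V.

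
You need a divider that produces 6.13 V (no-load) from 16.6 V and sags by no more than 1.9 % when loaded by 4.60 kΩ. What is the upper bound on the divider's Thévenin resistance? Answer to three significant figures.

Loading drop = R_th/(R_th + R_L) ≤ 0.0190, so R_th ≤ R_L · ε/(1−ε) = 4.60 kΩ × 0.0190/0.9810 = 89.1 Ω.

R_th ≤ 89.1 Ω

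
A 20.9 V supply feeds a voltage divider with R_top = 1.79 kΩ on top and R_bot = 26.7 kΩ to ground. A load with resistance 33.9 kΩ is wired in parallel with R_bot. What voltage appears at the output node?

The load sits in parallel with R_bot: R_bot‖R_L = (26.7 × 33.9) / (26.7 + 33.9) = 14.94 kΩ.
V_out = 20.9 × 14.94 / (1.79 + 14.94) = 20.9 × 14.94/16.73 = 18.7 V.

V_out ≈ 18.7 V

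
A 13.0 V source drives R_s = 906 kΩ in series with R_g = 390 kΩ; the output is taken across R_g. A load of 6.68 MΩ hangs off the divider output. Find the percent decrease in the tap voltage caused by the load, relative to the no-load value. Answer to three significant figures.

3.92 %

The divider's output (Thévenin) resistance is R_s‖R_g = 272.6 kΩ.
Fractional drop under load = R_th/(R_th + R_L) = 272.6 / (272.6 + 6680) = 0.03921.
So the output falls by 3.92 %.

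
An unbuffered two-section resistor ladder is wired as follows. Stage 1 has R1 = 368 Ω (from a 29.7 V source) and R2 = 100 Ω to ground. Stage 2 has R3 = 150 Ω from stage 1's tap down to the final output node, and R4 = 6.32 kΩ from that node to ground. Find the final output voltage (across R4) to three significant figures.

Stage 2 presents R3+R4 = 6470 Ω as a load on stage 1's tap.
Stage 1's lower leg becomes R2‖(R3+R4) = 98.48 Ω, so V_mid = 29.7 × 98.48/466.5 = 6.270 V.
Stage 2 is itself unloaded: V_out = V_mid × R4/(R3+R4) = 6.270 × 6320/6470 = 6.12 V.

V_out ≈ 6.12 V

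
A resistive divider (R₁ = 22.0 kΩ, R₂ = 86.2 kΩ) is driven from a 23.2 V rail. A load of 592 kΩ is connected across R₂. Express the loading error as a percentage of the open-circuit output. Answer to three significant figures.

2.88 %

The divider's output (Thévenin) resistance is R₁‖R₂ = 17.53 kΩ.
Fractional drop under load = R_th/(R_th + R_L) = 17.53 / (17.53 + 592) = 0.02875.
So the output falls by 2.88 %.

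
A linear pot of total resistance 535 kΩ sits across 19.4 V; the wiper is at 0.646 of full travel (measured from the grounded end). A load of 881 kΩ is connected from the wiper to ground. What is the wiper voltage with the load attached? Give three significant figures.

V ≈ 11.0 V

The wiper splits the pot into (1−α)R = 189.4 kΩ above and αR = 345.6 kΩ below.
Lower section ‖ load = 248.2 kΩ.
V_wiper = 19.4 × 248.2/(189.4 + 248.2) = 11.0 V.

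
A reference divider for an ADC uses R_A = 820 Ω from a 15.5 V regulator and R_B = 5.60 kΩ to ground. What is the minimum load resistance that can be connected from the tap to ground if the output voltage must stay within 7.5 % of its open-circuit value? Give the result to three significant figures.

Output resistance R_th = R_A‖R_B = (820 × 5600)/6420 = 715.3 Ω.
The fractional drop is R_th/(R_th + R_L); requiring this ≤ 0.0750 gives R_L ≥ R_th(1/0.0750 − 1) = 715.3 × 12.33 = 8.82 kΩ.

R_L(min) ≈ 8.82 kΩ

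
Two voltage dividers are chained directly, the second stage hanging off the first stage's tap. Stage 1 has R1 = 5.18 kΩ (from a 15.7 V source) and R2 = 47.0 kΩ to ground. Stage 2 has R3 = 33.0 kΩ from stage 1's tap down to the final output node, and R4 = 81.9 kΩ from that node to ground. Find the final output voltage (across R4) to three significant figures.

Stage 2 presents R3+R4 = 114.9 kΩ as a load on stage 1's tap.
Stage 1's lower leg becomes R2‖(R3+R4) = 33.36 kΩ, so V_mid = 15.7 × 33.36/38.54 = 13.59 V.
Stage 2 is itself unloaded: V_out = V_mid × R4/(R3+R4) = 13.59 × 81.9/114.9 = 9.69 V.

V_out ≈ 9.69 V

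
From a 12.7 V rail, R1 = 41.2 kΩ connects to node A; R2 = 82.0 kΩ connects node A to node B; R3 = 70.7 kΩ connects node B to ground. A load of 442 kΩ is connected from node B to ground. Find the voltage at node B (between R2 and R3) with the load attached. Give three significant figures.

V ≈ 4.20 V

At node B, R3 is in parallel with the load: R3‖R_L = 60.95 kΩ.
Below node A the resistance is R2 + (R3‖R_L) = 143.0 kΩ, so V_A = 12.7 × 143.0/184.2 = 9.859 V.
Then V_B = V_A × (R3‖R_L)/(R2 + R3‖R_L) = 9.859 × 60.95/143.0 = 4.20 V.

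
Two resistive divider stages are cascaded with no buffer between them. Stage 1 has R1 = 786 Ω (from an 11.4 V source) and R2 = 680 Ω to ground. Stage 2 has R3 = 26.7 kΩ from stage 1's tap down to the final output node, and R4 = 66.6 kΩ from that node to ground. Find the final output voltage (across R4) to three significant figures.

Stage 2 presents R3+R4 = 93300 Ω as a load on stage 1's tap.
Stage 1's lower leg becomes R2‖(R3+R4) = 675.1 Ω, so V_mid = 11.4 × 675.1/1461 = 5.267 V.
Stage 2 is itself unloaded: V_out = V_mid × R4/(R3+R4) = 5.267 × 66600/93300 = 3.76 V.

V_out ≈ 3.76 V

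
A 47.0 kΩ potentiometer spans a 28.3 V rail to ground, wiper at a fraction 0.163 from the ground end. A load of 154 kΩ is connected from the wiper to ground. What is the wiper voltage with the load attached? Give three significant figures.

The wiper splits the pot into (1−α)R = 39.34 kΩ above and αR = 7.661 kΩ below.
Lower section ‖ load = 7.298 kΩ.
V_wiper = 28.3 × 7.298/(39.34 + 7.298) = 4.43 V.

V ≈ 4.43 V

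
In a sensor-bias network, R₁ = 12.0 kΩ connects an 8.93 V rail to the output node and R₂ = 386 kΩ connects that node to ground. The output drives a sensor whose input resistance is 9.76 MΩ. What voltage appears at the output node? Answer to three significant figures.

The load sits in parallel with R₂: R₂‖R_L = (386 × 9760) / (386 + 9760) = 371.3 kΩ.
V_out = 8.93 × 371.3 / (12.0 + 371.3) = 8.93 × 371.3/383.3 = 8.65 V.
(Unloaded it would have been 8.66 V.)

V_out ≈ 8.65 V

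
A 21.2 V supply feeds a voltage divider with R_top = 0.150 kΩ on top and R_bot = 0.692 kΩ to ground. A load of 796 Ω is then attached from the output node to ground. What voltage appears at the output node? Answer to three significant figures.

V_out ≈ 15.1 V

The load sits in parallel with R_bot: R_bot‖R_L = (692 × 796) / (692 + 796) = 370.2 Ω.
V_out = 21.2 × 370.2 / (150 + 370.2) = 21.2 × 370.2/520.2 = 15.1 V.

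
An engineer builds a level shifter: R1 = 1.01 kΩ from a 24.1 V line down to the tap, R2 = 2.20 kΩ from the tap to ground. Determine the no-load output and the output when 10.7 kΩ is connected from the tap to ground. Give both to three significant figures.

Unloaded: 16.5 V; loaded: 15.5 V

Open-circuit: V = 24.1 × 2.20/(1.01 + 2.20) = 16.5 V.
With the load, R2 becomes R2‖R_L = 1.825 kΩ, so V = 24.1 × 1.825/2.835 = 15.5 V.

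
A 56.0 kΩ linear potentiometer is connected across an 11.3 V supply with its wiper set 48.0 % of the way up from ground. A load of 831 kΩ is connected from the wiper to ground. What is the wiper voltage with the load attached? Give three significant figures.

The wiper splits the pot into (1−α)R = 29.12 kΩ above and αR = 26.88 kΩ below.
Lower section ‖ load = 26.04 kΩ.
V_wiper = 11.3 × 26.04/(29.12 + 26.04) = 5.33 V.

V ≈ 5.33 V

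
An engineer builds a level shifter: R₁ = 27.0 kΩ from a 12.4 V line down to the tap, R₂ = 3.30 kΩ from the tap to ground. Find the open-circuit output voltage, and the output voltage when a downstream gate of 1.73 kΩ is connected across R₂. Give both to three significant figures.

Unloaded: 1.35 V; loaded: 0.500 V

Open-circuit: V = 12.4 × 3.30/(27.0 + 3.30) = 1.35 V.
With the load, R₂ becomes R₂‖R_L = 1.135 kΩ, so V = 12.4 × 1.135/28.13 = 0.500 V.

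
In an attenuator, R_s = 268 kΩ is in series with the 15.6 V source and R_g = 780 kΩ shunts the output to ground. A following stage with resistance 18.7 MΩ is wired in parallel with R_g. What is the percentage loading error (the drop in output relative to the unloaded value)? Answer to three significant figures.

1.06 %

The divider's output (Thévenin) resistance is R_s‖R_g = 199.5 kΩ.
Fractional drop under load = R_th/(R_th + R_L) = 199.5 / (199.5 + 18700) = 0.01055.
So the output falls by 1.06 %.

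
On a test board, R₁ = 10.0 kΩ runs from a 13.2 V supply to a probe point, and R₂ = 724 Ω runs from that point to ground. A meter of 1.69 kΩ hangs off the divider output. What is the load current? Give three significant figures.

R₂‖R_L = 506.9 Ω; V_out = 13.2 × 506.9/10510 = 0.6368 V.
I_L = V_out / R_L = 0.6368 / 1.69 kΩ = 0.377 mA.

I_L ≈ 0.377 mA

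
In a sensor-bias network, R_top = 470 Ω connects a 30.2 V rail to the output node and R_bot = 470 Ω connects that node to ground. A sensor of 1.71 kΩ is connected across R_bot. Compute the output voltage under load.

V_out ≈ 13.3 V

The load sits in parallel with R_bot: R_bot‖R_L = (470 × 1710) / (470 + 1710) = 368.7 Ω.
V_out = 30.2 × 368.7 / (470 + 368.7) = 30.2 × 368.7/838.7 = 13.3 V.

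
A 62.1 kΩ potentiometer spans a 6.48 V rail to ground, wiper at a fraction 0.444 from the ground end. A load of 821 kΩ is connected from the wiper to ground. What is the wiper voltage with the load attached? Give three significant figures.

V ≈ 2.82 V

The wiper splits the pot into (1−α)R = 34.53 kΩ above and αR = 27.57 kΩ below.
Lower section ‖ load = 26.68 kΩ.
V_wiper = 6.48 × 26.68/(34.53 + 26.68) = 2.82 V.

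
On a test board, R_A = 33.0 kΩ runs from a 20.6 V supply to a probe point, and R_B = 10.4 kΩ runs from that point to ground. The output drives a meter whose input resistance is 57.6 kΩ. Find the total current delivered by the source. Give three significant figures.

R_B‖R_L = 8.809 kΩ, so the source sees R_A + R_B‖R_L = 41.81 kΩ.
I = 20.6 V / 41.81 kΩ = 0.493 mA.

I ≈ 0.493 mA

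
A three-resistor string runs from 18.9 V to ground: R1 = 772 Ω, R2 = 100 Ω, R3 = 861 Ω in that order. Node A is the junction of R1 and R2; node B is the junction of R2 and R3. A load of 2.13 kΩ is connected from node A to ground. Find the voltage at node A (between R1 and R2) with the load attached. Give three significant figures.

V ≈ 8.73 V

Below node A the series string R2+R3 = 961.0 Ω sits in parallel with the 2130 Ω load: 662.2 Ω.
V_A = 18.9 × 662.2/(772 + 662.2) = 8.73 V.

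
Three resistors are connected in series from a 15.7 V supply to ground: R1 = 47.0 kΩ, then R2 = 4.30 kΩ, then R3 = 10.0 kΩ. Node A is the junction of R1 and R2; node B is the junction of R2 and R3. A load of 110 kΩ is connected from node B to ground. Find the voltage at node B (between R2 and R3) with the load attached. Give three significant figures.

V ≈ 2.38 V

At node B, R3 is in parallel with the load: R3‖R_L = 9.167 kΩ.
Below node A the resistance is R2 + (R3‖R_L) = 13.47 kΩ, so V_A = 15.7 × 13.47/60.47 = 3.497 V.
Then V_B = V_A × (R3‖R_L)/(R2 + R3‖R_L) = 3.497 × 9.167/13.47 = 2.38 V.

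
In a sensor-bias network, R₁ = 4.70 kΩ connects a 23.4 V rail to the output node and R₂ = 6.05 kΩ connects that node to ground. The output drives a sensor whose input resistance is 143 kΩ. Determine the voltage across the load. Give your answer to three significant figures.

V_out ≈ 12.9 V

The load sits in parallel with R₂: R₂‖R_L = (6.05 × 143) / (6.05 + 143) = 5.804 kΩ.
V_out = 23.4 × 5.804 / (4.70 + 5.804) = 23.4 × 5.804/10.50 = 12.9 V.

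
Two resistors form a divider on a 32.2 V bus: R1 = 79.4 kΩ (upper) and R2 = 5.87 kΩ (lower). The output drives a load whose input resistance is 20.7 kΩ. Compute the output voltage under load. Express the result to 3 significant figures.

V_out ≈ 1.75 V

The load sits in parallel with R2: R2‖R_L = (5.87 × 20.7) / (5.87 + 20.7) = 4.573 kΩ.
V_out = 32.2 × 4.573 / (79.4 + 4.573) = 32.2 × 4.573/83.97 = 1.75 V.
(Unloaded it would have been 2.22 V.)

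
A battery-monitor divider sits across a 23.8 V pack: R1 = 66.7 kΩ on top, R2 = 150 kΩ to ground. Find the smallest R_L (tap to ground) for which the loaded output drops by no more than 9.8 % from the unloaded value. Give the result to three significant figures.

Output resistance R_th = R1‖R2 = (66.7 × 150)/216.7 = 46.17 kΩ.
The fractional drop is R_th/(R_th + R_L); requiring this ≤ 0.0980 gives R_L ≥ R_th(1/0.0980 − 1) = 46.17 × 9.204 = 425 kΩ.

R_L(min) ≈ 425 kΩ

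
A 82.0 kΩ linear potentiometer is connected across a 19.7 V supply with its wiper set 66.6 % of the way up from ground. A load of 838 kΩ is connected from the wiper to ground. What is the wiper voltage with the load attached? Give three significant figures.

The wiper splits the pot into (1−α)R = 27.39 kΩ above and αR = 54.61 kΩ below.
Lower section ‖ load = 51.27 kΩ.
V_wiper = 19.7 × 51.27/(27.39 + 51.27) = 12.8 V.

V ≈ 12.8 V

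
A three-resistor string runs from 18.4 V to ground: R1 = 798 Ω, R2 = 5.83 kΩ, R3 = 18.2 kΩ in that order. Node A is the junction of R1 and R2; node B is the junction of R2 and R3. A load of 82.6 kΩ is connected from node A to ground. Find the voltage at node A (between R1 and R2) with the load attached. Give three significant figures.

Below node A the series string R2+R3 = 24030 Ω sits in parallel with the 82600 Ω load: 18610 Ω.
V_A = 18.4 × 18610/(798 + 18610) = 17.6 V.

V ≈ 17.6 V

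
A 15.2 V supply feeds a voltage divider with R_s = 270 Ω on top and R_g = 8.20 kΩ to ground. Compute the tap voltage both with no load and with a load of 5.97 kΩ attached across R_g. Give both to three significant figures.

Unloaded: 14.7 V; loaded: 14.1 V

Open-circuit: V = 15.2 × 8200/(270 + 8200) = 14.7 V.
With the load, R_g becomes R_g‖R_L = 3455 Ω, so V = 15.2 × 3455/3725 = 14.1 V.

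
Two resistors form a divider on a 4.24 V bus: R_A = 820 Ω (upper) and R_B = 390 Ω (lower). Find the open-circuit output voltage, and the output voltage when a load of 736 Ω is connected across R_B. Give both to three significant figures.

Open-circuit: V = 4.24 × 390/(820 + 390) = 1.37 V.
With the load, R_B becomes R_B‖R_L = 254.9 Ω, so V = 4.24 × 254.9/1075 = 1.01 V.

Unloaded: 1.37 V; loaded: 1.01 V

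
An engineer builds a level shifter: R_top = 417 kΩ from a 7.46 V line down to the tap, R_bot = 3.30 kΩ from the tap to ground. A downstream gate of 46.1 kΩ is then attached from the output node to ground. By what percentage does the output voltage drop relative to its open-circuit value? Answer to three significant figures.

6.63 %

The divider's output (Thévenin) resistance is R_top‖R_bot = 3.274 kΩ.
Fractional drop under load = R_th/(R_th + R_L) = 3.274 / (3.274 + 46.1) = 0.06631.
So the output falls by 6.63 %.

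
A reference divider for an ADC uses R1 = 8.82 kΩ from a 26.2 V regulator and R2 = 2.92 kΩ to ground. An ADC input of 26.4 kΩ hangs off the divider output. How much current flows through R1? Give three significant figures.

I ≈ 2.29 mA

R2‖R_L = 2.629 kΩ, so the source sees R1 + R2‖R_L = 11.45 kΩ.
I = 26.2 V / 11.45 kΩ = 2.29 mA.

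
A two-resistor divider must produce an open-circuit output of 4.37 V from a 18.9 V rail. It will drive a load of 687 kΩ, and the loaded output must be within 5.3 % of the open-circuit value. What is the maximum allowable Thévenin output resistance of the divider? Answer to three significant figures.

R_th ≤ 38.4 kΩ

Loading drop = R_th/(R_th + R_L) ≤ 0.0530, so R_th ≤ R_L · ε/(1−ε) = 687 kΩ × 0.0530/0.9470 = 38.4 kΩ.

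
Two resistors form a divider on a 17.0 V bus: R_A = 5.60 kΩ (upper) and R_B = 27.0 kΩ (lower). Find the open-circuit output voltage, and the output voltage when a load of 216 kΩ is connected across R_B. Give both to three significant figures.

Unloaded: 14.1 V; loaded: 13.8 V

Open-circuit: V = 17.0 × 27.0/(5.60 + 27.0) = 14.1 V.
With the load, R_B becomes R_B‖R_L = 24.00 kΩ, so V = 17.0 × 24.00/29.60 = 13.8 V.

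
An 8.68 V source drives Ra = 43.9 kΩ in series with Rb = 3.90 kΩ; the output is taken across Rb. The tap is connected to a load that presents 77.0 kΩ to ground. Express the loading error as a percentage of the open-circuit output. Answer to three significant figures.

4.44 %

The divider's output (Thévenin) resistance is Ra‖Rb = 3.582 kΩ.
Fractional drop under load = R_th/(R_th + R_L) = 3.582 / (3.582 + 77.0) = 0.04445.
So the output falls by 4.44 %.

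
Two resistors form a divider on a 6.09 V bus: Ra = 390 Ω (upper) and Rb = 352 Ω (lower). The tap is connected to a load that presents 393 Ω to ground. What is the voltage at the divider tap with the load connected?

The load sits in parallel with Rb: Rb‖R_L = (352 × 393) / (352 + 393) = 185.7 Ω.
V_out = 6.09 × 185.7 / (390 + 185.7) = 6.09 × 185.7/575.7 = 1.96 V.

V_out ≈ 1.96 V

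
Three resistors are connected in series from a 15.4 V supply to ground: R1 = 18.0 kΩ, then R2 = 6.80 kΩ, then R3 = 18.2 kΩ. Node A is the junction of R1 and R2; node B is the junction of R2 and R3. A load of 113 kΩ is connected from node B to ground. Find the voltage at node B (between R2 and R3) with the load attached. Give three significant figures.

At node B, R3 is in parallel with the load: R3‖R_L = 15.68 kΩ.
Below node A the resistance is R2 + (R3‖R_L) = 22.48 kΩ, so V_A = 15.4 × 22.48/40.48 = 8.551 V.
Then V_B = V_A × (R3‖R_L)/(R2 + R3‖R_L) = 8.551 × 15.68/22.48 = 5.96 V.

V ≈ 5.96 V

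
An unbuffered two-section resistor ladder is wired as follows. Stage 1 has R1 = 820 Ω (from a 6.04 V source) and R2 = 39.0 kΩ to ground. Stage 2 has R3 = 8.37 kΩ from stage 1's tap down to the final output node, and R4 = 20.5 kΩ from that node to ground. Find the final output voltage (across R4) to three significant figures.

V_out ≈ 4.09 V

Stage 2 presents R3+R4 = 28870 Ω as a load on stage 1's tap.
Stage 1's lower leg becomes R2‖(R3+R4) = 16590 Ω, so V_mid = 6.04 × 16590/17410 = 5.756 V.
Stage 2 is itself unloaded: V_out = V_mid × R4/(R3+R4) = 5.756 × 20500/28870 = 4.09 V.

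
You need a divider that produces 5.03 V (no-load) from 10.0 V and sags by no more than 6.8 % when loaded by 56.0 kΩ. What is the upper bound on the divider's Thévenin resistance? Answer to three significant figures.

R_th ≤ 4.09 kΩ

Loading drop = R_th/(R_th + R_L) ≤ 0.0680, so R_th ≤ R_L · ε/(1−ε) = 56.0 kΩ × 0.0680/0.9320 = 4.09 kΩ.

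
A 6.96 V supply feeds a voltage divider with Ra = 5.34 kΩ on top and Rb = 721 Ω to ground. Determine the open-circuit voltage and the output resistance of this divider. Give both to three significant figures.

V_th = 0.828 V, R_th = 635 Ω

V_th is the open-circuit tap voltage: 6.96 × 721/(5340 + 721) = 0.828 V.
With the supply zeroed, Ra and Rb appear in parallel from the tap: R_th = Ra‖Rb = (5340 × 721)/6061 = 635 Ω.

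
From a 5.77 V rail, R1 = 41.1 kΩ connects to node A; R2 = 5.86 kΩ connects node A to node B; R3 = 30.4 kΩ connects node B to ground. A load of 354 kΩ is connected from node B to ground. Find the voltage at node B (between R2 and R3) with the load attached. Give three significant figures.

At node B, R3 is in parallel with the load: R3‖R_L = 28.00 kΩ.
Below node A the resistance is R2 + (R3‖R_L) = 33.86 kΩ, so V_A = 5.77 × 33.86/74.96 = 2.606 V.
Then V_B = V_A × (R3‖R_L)/(R2 + R3‖R_L) = 2.606 × 28.00/33.86 = 2.16 V.

V ≈ 2.16 V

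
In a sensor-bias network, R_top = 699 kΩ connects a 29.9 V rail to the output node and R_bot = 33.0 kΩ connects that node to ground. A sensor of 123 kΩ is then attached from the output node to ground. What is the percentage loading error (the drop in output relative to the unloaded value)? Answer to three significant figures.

Unloaded V = 29.9 × 33.0/732.0 = 1.348 V.
Loaded: R_bot‖R_L = 26.02 kΩ, giving V = 29.9 × 26.02/725.0 = 1.073 V.
Drop = (1.348 − 1.073) / 1.348 = 20.4 %.

20.4 %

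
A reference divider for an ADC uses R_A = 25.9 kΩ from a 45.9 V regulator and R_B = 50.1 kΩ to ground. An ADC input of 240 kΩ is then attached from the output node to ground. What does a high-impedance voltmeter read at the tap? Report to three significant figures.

V_out ≈ 28.2 V

The load sits in parallel with R_B: R_B‖R_L = (50.1 × 240) / (50.1 + 240) = 41.45 kΩ.
V_out = 45.9 × 41.45 / (25.9 + 41.45) = 45.9 × 41.45/67.35 = 28.2 V.
(Unloaded it would have been 30.3 V.)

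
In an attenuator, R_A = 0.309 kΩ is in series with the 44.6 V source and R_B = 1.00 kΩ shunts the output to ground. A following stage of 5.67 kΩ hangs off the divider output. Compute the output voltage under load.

V_out ≈ 32.7 V

The load sits in parallel with R_B: R_B‖R_L = (1000 × 5670) / (1000 + 5670) = 850.1 Ω.
V_out = 44.6 × 850.1 / (309 + 850.1) = 44.6 × 850.1/1159 = 32.7 V.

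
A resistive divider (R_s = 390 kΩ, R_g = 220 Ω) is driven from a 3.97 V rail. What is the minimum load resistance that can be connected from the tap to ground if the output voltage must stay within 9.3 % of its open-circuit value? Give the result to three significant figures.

R_L(min) ≈ 2.14 kΩ

Output resistance R_th = R_s‖R_g = (390000 × 220)/390200 = 219.9 Ω.
The fractional drop is R_th/(R_th + R_L); requiring this ≤ 0.0930 gives R_L ≥ R_th(1/0.0930 − 1) = 219.9 × 9.753 = 2.14 kΩ.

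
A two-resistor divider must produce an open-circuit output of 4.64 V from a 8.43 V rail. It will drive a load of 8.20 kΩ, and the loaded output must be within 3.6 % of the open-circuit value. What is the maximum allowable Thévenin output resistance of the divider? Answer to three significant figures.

R_th ≤ 306 Ω

Loading drop = R_th/(R_th + R_L) ≤ 0.0360, so R_th ≤ R_L · ε/(1−ε) = 8.20 kΩ × 0.0360/0.9640 = 306 Ω.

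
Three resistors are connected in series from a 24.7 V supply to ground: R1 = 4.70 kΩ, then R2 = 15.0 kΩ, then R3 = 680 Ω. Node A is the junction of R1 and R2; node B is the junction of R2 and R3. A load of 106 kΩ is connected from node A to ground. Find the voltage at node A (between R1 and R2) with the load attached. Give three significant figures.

Below node A the series string R2+R3 = 15680 Ω sits in parallel with the 106000 Ω load: 13660 Ω.
V_A = 24.7 × 13660/(4700 + 13660) = 18.4 V.

V ≈ 18.4 V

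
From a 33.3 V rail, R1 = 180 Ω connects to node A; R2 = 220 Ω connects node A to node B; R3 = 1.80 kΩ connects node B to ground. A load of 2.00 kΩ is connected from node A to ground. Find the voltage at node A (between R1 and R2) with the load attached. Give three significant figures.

V ≈ 28.2 V

Below node A the series string R2+R3 = 2020 Ω sits in parallel with the 2000 Ω load: 1005 Ω.
V_A = 33.3 × 1005/(180 + 1005) = 28.2 V.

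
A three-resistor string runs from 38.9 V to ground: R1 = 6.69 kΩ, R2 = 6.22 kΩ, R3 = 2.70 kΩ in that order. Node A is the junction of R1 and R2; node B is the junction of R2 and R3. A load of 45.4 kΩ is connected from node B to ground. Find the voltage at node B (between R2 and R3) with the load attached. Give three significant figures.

V ≈ 6.41 V

At node B, R3 is in parallel with the load: R3‖R_L = 2.548 kΩ.
Below node A the resistance is R2 + (R3‖R_L) = 8.768 kΩ, so V_A = 38.9 × 8.768/15.46 = 22.07 V.
Then V_B = V_A × (R3‖R_L)/(R2 + R3‖R_L) = 22.07 × 2.548/8.768 = 6.41 V.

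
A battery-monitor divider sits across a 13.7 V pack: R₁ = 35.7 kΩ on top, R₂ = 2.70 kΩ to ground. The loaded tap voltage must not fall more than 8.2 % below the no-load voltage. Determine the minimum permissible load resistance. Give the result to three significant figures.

Output resistance R_th = R₁‖R₂ = (35.7 × 2.70)/38.40 = 2.510 kΩ.
The fractional drop is R_th/(R_th + R_L); requiring this ≤ 0.0820 gives R_L ≥ R_th(1/0.0820 − 1) = 2.510 × 11.20 = 28.1 kΩ.

R_L(min) ≈ 28.1 kΩ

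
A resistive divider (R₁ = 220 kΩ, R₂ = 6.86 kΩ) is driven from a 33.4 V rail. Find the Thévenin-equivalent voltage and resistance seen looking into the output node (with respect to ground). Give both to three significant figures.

V_th = 1.01 V, R_th = 6.65 kΩ

V_th is the open-circuit tap voltage: 33.4 × 6.86/(220 + 6.86) = 1.01 V.
With the supply zeroed, R₁ and R₂ appear in parallel from the tap: R_th = R₁‖R₂ = (220 × 6.86)/226.9 = 6.65 kΩ.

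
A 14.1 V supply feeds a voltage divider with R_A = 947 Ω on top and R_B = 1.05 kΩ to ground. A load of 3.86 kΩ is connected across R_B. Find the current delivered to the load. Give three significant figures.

R_B‖R_L = 825.5 Ω; V_out = 14.1 × 825.5/1772 = 6.567 V.
I_L = V_out / R_L = 6.567 / 3.86 kΩ = 1.70 mA.

I_L ≈ 1.70 mA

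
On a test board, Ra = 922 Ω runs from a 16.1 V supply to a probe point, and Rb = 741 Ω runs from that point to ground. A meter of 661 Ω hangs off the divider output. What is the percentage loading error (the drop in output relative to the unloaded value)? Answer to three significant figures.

38.3 %

The divider's output (Thévenin) resistance is Ra‖Rb = 410.8 Ω.
Fractional drop under load = R_th/(R_th + R_L) = 410.8 / (410.8 + 661) = 0.3833.
So the output falls by 38.3 %.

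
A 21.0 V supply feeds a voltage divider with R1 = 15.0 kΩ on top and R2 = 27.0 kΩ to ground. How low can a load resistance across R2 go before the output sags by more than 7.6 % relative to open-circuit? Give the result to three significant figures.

Output resistance R_th = R1‖R2 = (15.0 × 27.0)/42.00 = 9.643 kΩ.
The fractional drop is R_th/(R_th + R_L); requiring this ≤ 0.0760 gives R_L ≥ R_th(1/0.0760 − 1) = 9.643 × 12.16 = 117 kΩ.

R_L(min) ≈ 117 kΩ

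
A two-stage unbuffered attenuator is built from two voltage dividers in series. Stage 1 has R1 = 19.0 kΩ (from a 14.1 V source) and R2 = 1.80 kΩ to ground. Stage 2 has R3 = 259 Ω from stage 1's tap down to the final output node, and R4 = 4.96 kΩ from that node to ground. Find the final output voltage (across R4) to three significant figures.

V_out ≈ 0.882 V

Stage 2 presents R3+R4 = 5219 Ω as a load on stage 1's tap.
Stage 1's lower leg becomes R2‖(R3+R4) = 1338 Ω, so V_mid = 14.1 × 1338/20340 = 0.9279 V.
Stage 2 is itself unloaded: V_out = V_mid × R4/(R3+R4) = 0.9279 × 4960/5219 = 0.882 V.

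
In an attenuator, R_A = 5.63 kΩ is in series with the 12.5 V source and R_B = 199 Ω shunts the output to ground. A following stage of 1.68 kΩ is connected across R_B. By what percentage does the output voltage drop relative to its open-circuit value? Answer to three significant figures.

10.3 %

The divider's output (Thévenin) resistance is R_A‖R_B = 192.2 Ω.
Fractional drop under load = R_th/(R_th + R_L) = 192.2 / (192.2 + 1680) = 0.1027.
So the output falls by 10.3 %.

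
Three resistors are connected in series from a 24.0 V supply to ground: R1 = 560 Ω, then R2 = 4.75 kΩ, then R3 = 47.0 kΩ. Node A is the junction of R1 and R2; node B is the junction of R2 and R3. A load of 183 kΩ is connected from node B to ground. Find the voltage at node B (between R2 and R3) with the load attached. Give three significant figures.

V ≈ 21.0 V

At node B, R3 is in parallel with the load: R3‖R_L = 37400 Ω.
Below node A the resistance is R2 + (R3‖R_L) = 42150 Ω, so V_A = 24.0 × 42150/42710 = 23.69 V.
Then V_B = V_A × (R3‖R_L)/(R2 + R3‖R_L) = 23.69 × 37400/42150 = 21.0 V.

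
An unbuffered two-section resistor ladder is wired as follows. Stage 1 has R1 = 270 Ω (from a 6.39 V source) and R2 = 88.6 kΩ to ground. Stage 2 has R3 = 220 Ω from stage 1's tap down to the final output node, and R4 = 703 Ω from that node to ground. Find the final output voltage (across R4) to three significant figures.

Stage 2 presents R3+R4 = 923.0 Ω as a load on stage 1's tap.
Stage 1's lower leg becomes R2‖(R3+R4) = 913.5 Ω, so V_mid = 6.39 × 913.5/1183 = 4.932 V.
Stage 2 is itself unloaded: V_out = V_mid × R4/(R3+R4) = 4.932 × 703/923.0 = 3.76 V.

V_out ≈ 3.76 V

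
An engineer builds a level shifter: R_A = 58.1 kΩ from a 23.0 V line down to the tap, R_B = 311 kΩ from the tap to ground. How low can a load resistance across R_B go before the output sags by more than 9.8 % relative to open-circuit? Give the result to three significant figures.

R_L(min) ≈ 451 kΩ

Output resistance R_th = R_A‖R_B = (58.1 × 311)/369.1 = 48.95 kΩ.
The fractional drop is R_th/(R_th + R_L); requiring this ≤ 0.0980 gives R_L ≥ R_th(1/0.0980 − 1) = 48.95 × 9.204 = 451 kΩ.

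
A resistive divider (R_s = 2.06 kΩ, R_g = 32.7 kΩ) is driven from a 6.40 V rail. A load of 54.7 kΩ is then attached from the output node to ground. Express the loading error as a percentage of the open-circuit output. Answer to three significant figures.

The divider's output (Thévenin) resistance is R_s‖R_g = 1.938 kΩ.
Fractional drop under load = R_th/(R_th + R_L) = 1.938 / (1.938 + 54.7) = 0.03422.
So the output falls by 3.42 %.

3.42 %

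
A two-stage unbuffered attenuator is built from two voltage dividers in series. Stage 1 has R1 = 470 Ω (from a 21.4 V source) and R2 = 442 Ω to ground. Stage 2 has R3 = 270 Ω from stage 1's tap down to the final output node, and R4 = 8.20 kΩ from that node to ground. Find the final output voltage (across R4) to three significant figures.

V_out ≈ 9.78 V

Stage 2 presents R3+R4 = 8470 Ω as a load on stage 1's tap.
Stage 1's lower leg becomes R2‖(R3+R4) = 420.1 Ω, so V_mid = 21.4 × 420.1/890.1 = 10.10 V.
Stage 2 is itself unloaded: V_out = V_mid × R4/(R3+R4) = 10.10 × 8200/8470 = 9.78 V.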